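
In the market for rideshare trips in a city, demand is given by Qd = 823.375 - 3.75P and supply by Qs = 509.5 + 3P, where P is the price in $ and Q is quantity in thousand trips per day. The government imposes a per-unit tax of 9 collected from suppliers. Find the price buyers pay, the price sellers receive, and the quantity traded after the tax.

Suppliers keep P_s = P_b - 9 per unit, so supply in terms of the buyer price is Qs = 482.5 + 3P_b.
Set Qd = Qs: 823.375 - 3.75P_b = 482.5 + 3P_b, so 340.875 = 6.75P_b and P_b = 50.5.
Then P_s = 50.5 - 9 = 41.5 and Q = 823.375 - 3.75(50.5) = 634.

P_b = 50.5, P_s = 41.5, Q = 634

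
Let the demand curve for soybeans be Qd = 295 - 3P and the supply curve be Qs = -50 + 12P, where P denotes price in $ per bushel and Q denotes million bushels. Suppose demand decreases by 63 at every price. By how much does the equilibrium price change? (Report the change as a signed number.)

ΔP = -4.2

Set Qd = Qs: 295 - 3P = -50 + 12P, so 345 = 15P and P* = 23.
Then Q* = 295 - 3(23) = 226.
After the shift, demand is Qd = 232 - 3P.
Re-solving, 15P = 282 gives P = 18.8 and Q = 175.6.
ΔP = 18.8 - 23 = -4.2.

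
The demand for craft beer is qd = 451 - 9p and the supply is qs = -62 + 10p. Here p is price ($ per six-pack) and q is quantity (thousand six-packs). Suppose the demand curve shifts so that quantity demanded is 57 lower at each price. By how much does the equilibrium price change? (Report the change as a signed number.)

Equating demand and supply, 451 - 9p = -62 + 10p gives 19p = 513, so p* = 27.
Then q* = 451 - 9(27) = 208.
After the shift, demand is qd = 394 - 9p.
Re-solving, 19p = 456 gives p = 24 and q = 178.
Δp = 24 - 27 = -3.

Δp = -3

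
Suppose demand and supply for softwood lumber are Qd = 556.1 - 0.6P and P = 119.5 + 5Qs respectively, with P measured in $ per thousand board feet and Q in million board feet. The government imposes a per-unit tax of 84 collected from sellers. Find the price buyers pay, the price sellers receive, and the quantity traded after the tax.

P_b = 746, P_s = 662, Q = 108.5

Rewriting in direct form: Qs = -23.9 + 0.2P.
Sellers keep P_s = P_b - 84 per unit, so supply in terms of the buyer price is Qs = -40.7 + 0.2P_b.
Market clearing requires 556.1 - 0.6P_b = -40.7 + 0.2P_b; hence 596.8 = 0.8P_b and P_b = 746.
Then P_s = 746 - 84 = 662 and Q = 556.1 - 0.6(746) = 108.5.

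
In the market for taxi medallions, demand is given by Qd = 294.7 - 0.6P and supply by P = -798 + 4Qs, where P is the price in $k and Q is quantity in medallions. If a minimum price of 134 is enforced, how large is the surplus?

Solving each curve for Q: Qs = 199.5 + 0.25P.
With P fixed at 134, quantity demanded is 214.3 and quantity supplied is 233.
Surplus = Qs - Qd = 233 - 214.3 = 18.7.

Surplus = 18.7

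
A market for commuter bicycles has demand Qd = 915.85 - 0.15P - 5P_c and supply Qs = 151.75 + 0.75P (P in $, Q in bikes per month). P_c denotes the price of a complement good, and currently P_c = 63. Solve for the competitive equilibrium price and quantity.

With P_c = 63, demand is Qd = 600.85 - 0.15P.
The market clears where 600.85 - 0.15P = 151.75 + 0.75P. Rearranging, 0.9P = 449.1, hence P* = 499.
Then Q* = 600.85 - 0.15(499) = 526.

P* = 499, Q* = 526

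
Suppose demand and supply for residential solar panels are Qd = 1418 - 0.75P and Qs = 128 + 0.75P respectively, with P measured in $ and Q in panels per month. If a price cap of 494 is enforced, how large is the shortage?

Shortage = 549

Evaluating both curves at the ceiling price 494 gives Qd = 1047.5, Qs = 498.5.
Shortage = Qd - Qs = 1047.5 - 498.5 = 549.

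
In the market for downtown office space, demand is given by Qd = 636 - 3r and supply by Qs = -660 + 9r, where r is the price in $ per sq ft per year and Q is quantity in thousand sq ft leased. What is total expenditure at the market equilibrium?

Total expenditure = 33696

Equating demand and supply, 636 - 3r = -660 + 9r gives 12r = 1296, so r* = 108.
Substitute back: Q* = 636 - 3(108) = 312.
Total expenditure = r* × Q* = 108 × 312 = 33696.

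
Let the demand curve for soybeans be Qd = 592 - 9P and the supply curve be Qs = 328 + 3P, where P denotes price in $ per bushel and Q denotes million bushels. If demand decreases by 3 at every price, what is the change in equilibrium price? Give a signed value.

Set Qd = Qs: 592 - 9P = 328 + 3P, so 264 = 12P and P* = 22.
Plugging P* into demand: Q* = 592 - 9(22) = 394.
After the shift, demand is Qd = 589 - 9P.
New equilibrium: 261 = 12P, so P = 21.75 and Q = 393.25.
ΔP = 21.75 - 22 = -0.25.

ΔP = -0.25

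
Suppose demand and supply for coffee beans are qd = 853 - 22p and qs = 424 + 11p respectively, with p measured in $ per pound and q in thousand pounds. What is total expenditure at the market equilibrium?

Total expenditure = 7371

The market clears where 853 - 22p = 424 + 11p. Rearranging, 33p = 429, hence p* = 13.
From the demand curve, q* = 853 - 22(13) = 567.
Total expenditure = p* × q* = 13 × 567 = 7371.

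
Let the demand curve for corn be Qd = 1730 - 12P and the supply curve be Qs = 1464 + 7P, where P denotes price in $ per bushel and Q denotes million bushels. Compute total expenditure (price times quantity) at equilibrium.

The market clears where 1730 - 12P = 1464 + 7P. Rearranging, 19P = 266, hence P* = 14.
Then Q* = 1730 - 12(14) = 1562.
Total expenditure = P* × Q* = 14 × 1562 = 21868.

Total expenditure = 21868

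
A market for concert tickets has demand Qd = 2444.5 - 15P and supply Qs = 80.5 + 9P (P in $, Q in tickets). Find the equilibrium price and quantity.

At equilibrium Qd = Qs, so 2444.5 - 15P = 80.5 + 9P; collecting terms, 2364 = 24P and P* = 98.5.
Substitute back: Q* = 2444.5 - 15(98.5) = 967.

P* = 98.5, Q* = 967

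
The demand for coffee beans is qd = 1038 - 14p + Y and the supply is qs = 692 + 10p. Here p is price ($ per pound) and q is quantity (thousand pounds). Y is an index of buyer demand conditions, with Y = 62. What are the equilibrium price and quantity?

With Y = 62, demand is qd = 1100 - 14p.
At equilibrium qd = qs, so 1100 - 14p = 692 + 10p; collecting terms, 408 = 24p and p* = 17.
Then q* = 1100 - 14(17) = 862.

p* = 17, q* = 862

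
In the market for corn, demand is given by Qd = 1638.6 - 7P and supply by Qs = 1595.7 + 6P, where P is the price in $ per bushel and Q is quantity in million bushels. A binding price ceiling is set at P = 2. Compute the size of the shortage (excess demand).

Shortage = 16.9

Evaluating both curves at the ceiling price 2 gives Qd = 1624.6, Qs = 1607.7.
Shortage = Qd - Qs = 1624.6 - 1607.7 = 16.9.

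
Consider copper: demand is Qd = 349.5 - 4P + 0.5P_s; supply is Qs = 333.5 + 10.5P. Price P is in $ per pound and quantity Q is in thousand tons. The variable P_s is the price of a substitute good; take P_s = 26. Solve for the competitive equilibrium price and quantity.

With P_s = 26, demand is Qd = 362.5 - 4P.
The market clears where 362.5 - 4P = 333.5 + 10.5P. Rearranging, 14.5P = 29, hence P* = 2.
Substitute back: Q* = 362.5 - 4(2) = 354.5.

P* = 2, Q* = 354.5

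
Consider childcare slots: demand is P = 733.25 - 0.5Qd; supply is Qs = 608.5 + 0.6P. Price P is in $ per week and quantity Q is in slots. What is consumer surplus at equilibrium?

In direct form, Qd = 1466.5 - 2P.
The market clears where 1466.5 - 2P = 608.5 + 0.6P. Rearranging, 2.6P = 858, hence P* = 330.
Substitute back: Q* = 1466.5 - 2(330) = 806.5.
Demand choke price (Qd = 0): P = 1466.5/2 = 733.25. Consumer surplus = ½ × (733.25 - 330) × 806.5 = 162610.5625.

Consumer surplus = 162610.5625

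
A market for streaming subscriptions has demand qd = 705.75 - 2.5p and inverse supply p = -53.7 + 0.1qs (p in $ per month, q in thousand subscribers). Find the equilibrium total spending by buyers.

Total spending by buyers = 9072

Rewriting in direct form: qs = 537 + 10p.
Equating demand and supply, 705.75 - 2.5p = 537 + 10p gives 12.5p = 168.75, so p* = 13.5.
Plugging p* into demand: q* = 705.75 - 2.5(13.5) = 672.
Total spending by buyers = p* × q* = 13.5 × 672 = 9072.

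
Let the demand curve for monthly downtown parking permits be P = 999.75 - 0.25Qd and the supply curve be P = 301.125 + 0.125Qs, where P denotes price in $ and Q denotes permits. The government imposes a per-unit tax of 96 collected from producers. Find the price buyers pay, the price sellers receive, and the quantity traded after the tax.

Solving each curve for Q: Qd = 3999 - 4P and Qs = -2409 + 8P.
The tax drives a wedge P_b - P_s = 96. Substituting P_s = P_b - 96 into supply: Qs = -3177 + 8P_b.
Set Qd = Qs: 3999 - 4P_b = -3177 + 8P_b, so 7176 = 12P_b and P_b = 598.
Then P_s = 598 - 96 = 502 and Q = 3999 - 4(598) = 1607.

P_b = 598, P_s = 502, Q = 1607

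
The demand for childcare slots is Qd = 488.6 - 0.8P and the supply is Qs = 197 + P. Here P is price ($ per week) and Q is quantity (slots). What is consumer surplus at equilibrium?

Set Qd = Qs: 488.6 - 0.8P = 197 + P, so 291.6 = 1.8P and P* = 162.
Then Q* = 488.6 - 0.8(162) = 359.
Demand choke price (Qd = 0): P = 488.6/0.8 = 610.75. Consumer surplus = ½ × (610.75 - 162) × 359 = 80550.625.

Consumer surplus = 80550.625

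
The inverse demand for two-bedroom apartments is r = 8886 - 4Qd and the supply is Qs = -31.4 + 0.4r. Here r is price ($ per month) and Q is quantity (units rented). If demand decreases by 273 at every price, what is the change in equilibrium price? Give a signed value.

Δr = -420

Inverting to quantity form: Qd = 2221.5 - 0.25r.
At equilibrium Qd = Qs, so 2221.5 - 0.25r = -31.4 + 0.4r; collecting terms, 2252.9 = 0.65r and r* = 3466.
Substitute back: Q* = 2221.5 - 0.25(3466) = 1355.
After the shift, demand is Qd = 1948.5 - 0.25r.
New equilibrium: 1979.9 = 0.65r, so r = 3046 and Q = 1187.
Δr = 3046 - 3466 = -420.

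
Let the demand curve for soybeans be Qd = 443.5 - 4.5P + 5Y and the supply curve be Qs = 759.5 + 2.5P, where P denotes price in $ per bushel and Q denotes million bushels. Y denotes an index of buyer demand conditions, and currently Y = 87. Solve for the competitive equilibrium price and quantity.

P* = 17, Q* = 802

With Y = 87, demand is Qd = 878.5 - 4.5P.
At equilibrium Qd = Qs, so 878.5 - 4.5P = 759.5 + 2.5P; collecting terms, 119 = 7P and P* = 17.
Then Q* = 878.5 - 4.5(17) = 802.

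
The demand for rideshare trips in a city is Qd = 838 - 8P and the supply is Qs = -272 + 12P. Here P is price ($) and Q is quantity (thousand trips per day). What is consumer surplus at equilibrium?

At equilibrium Qd = Qs, so 838 - 8P = -272 + 12P; collecting terms, 1110 = 20P and P* = 55.5.
Then Q* = 838 - 8(55.5) = 394.
Demand choke price (Qd = 0): P = 838/8 = 104.75. Consumer surplus = ½ × (104.75 - 55.5) × 394 = 9702.25.

Consumer surplus = 9702.25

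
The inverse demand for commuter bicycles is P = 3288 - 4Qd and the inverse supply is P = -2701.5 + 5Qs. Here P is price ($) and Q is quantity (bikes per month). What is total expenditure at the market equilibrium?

Total expenditure = 416603

Rewriting in direct form: Qd = 822 - 0.25P and Qs = 540.3 + 0.2P.
At equilibrium Qd = Qs, so 822 - 0.25P = 540.3 + 0.2P; collecting terms, 281.7 = 0.45P and P* = 626.
From the demand curve, Q* = 822 - 0.25(626) = 665.5.
Total expenditure = P* × Q* = 626 × 665.5 = 416603.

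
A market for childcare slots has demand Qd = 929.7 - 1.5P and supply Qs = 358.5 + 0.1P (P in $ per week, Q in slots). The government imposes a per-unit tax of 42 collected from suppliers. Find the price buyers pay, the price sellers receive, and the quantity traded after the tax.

With a tax of 42 on suppliers, they supply based on the net price P_s = P_b - 42, so Qs = 354.3 + 0.1P_b.
Market clearing requires 929.7 - 1.5P_b = 354.3 + 0.1P_b; hence 575.4 = 1.6P_b and P_b = 359.625.
Then P_s = 359.625 - 42 = 317.625 and Q = 929.7 - 1.5(359.625) = 390.2625.

P_b = 359.625, P_s = 317.625, Q = 390.2625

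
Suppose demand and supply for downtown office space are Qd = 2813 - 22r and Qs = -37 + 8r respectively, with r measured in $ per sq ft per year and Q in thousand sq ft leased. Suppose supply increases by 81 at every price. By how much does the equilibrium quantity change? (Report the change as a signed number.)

ΔQ = 59.4

The market clears where 2813 - 22r = -37 + 8r. Rearranging, 30r = 2850, hence r* = 95.
Substitute back: Q* = 2813 - 22(95) = 723.
After the shift, supply is Qs = 44 + 8r.
Re-solving, 30r = 2769 gives r = 92.3 and Q = 782.4.
ΔQ = 782.4 - 723 = 59.4.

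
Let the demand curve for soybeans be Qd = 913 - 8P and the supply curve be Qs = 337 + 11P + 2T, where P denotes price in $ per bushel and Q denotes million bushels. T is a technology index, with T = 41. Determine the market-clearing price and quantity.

P* = 26, Q* = 705

With T = 41, supply is Qs = 419 + 11P.
Equating demand and supply, 913 - 8P = 419 + 11P gives 19P = 494, so P* = 26.
From the demand curve, Q* = 913 - 8(26) = 705.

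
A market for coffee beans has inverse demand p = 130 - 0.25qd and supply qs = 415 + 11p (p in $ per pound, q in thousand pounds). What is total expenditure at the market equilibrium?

Total expenditure = 3444

Rewriting in direct form: qd = 520 - 4p.
Set qd = qs: 520 - 4p = 415 + 11p, so 105 = 15p and p* = 7.
Then q* = 520 - 4(7) = 492.
Total expenditure = p* × q* = 7 × 492 = 3444.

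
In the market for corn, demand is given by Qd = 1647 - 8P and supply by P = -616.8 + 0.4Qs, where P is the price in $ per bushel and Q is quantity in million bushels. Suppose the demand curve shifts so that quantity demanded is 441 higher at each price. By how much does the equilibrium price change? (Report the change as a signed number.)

ΔP = 42

In direct form, Qs = 1542 + 2.5P.
The market clears where 1647 - 8P = 1542 + 2.5P. Rearranging, 10.5P = 105, hence P* = 10.
Then Q* = 1647 - 8(10) = 1567.
After the shift, demand is Qd = 2088 - 8P.
Re-solving, 10.5P = 546 gives P = 52 and Q = 1672.
ΔP = 52 - 10 = 42.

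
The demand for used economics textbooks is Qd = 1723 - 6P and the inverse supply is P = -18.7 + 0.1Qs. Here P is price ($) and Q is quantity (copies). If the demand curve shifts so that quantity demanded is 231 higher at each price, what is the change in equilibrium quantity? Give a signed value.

Rewriting in direct form: Qs = 187 + 10P.
At equilibrium Qd = Qs, so 1723 - 6P = 187 + 10P; collecting terms, 1536 = 16P and P* = 96.
Plugging P* into demand: Q* = 1723 - 6(96) = 1147.
After the shift, demand is Qd = 1954 - 6P.
Re-solving, 16P = 1767 gives P = 110.4375 and Q = 1291.375.
ΔQ = 1291.375 - 1147 = 144.375.

ΔQ = 144.375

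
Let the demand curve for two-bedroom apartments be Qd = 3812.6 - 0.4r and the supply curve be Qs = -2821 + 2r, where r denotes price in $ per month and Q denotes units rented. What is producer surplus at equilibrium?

Producer surplus = 1831962.25

Set Qd = Qs: 3812.6 - 0.4r = -2821 + 2r, so 6633.6 = 2.4r and r* = 2764.
From the demand curve, Q* = 3812.6 - 0.4(2764) = 2707.
Supply choke price (Qs = 0): r = 1410.5. Producer surplus = ½ × (2764 - 1410.5) × 2707 = 1831962.25.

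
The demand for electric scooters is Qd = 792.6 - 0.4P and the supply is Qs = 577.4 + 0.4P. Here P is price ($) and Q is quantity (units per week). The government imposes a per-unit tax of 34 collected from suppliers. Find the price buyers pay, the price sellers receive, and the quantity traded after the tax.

Suppliers keep P_s = P_b - 34 per unit, so supply in terms of the buyer price is Qs = 563.8 + 0.4P_b.
Equate demand and the shifted supply: 792.6 - 0.4P_b = 563.8 + 0.4P_b, giving 0.8P_b = 228.8, so P_b = 286.
Then P_s = 286 - 34 = 252 and Q = 792.6 - 0.4(286) = 678.2.

P_b = 286, P_s = 252, Q = 678.2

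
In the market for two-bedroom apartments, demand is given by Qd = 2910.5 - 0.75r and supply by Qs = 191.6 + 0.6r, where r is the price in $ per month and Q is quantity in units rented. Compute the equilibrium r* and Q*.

Set Qd = Qs: 2910.5 - 0.75r = 191.6 + 0.6r, so 2718.9 = 1.35r and r* = 2014.
Then Q* = 2910.5 - 0.75(2014) = 1400.

r* = 2014, Q* = 1400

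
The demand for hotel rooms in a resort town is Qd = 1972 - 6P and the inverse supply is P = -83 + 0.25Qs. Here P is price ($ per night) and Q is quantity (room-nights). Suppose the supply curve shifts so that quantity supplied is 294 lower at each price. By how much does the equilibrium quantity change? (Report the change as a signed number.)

ΔQ = -176.4

Inverting to quantity form: Qs = 332 + 4P.
Set Qd = Qs: 1972 - 6P = 332 + 4P, so 1640 = 10P and P* = 164.
Substitute back: Q* = 1972 - 6(164) = 988.
After the shift, supply is Qs = 38 + 4P.
New equilibrium: 1934 = 10P, so P = 193.4 and Q = 811.6.
ΔQ = 811.6 - 988 = -176.4.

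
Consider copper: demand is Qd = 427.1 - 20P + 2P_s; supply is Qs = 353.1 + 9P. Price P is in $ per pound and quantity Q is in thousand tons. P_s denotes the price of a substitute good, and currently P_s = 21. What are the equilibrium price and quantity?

With P_s = 21, demand is Qd = 469.1 - 20P.
Set Qd = Qs: 469.1 - 20P = 353.1 + 9P, so 116 = 29P and P* = 4.
Then Q* = 469.1 - 20(4) = 389.1.

P* = 4, Q* = 389.1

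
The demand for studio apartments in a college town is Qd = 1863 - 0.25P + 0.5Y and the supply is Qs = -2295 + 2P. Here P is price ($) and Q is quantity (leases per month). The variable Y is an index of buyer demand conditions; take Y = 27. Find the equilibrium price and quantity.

With Y = 27, demand is Qd = 1876.5 - 0.25P.
At equilibrium Qd = Qs, so 1876.5 - 0.25P = -2295 + 2P; collecting terms, 4171.5 = 2.25P and P* = 1854.
From the demand curve, Q* = 1876.5 - 0.25(1854) = 1413.

P* = 1854, Q* = 1413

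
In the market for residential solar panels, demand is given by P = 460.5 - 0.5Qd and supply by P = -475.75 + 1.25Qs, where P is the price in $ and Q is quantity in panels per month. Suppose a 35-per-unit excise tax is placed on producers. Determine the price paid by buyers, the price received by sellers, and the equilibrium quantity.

Rewriting in direct form: Qd = 921 - 2P and Qs = 380.6 + 0.8P.
Producers keep P_s = P_b - 35 per unit, so supply in terms of the buyer price is Qs = 352.6 + 0.8P_b.
Set Qd = Qs: 921 - 2P_b = 352.6 + 0.8P_b, so 568.4 = 2.8P_b and P_b = 203.
So P_s = 168 and the quantity traded is Q = 921 - 2(203) = 515.

P_b = 203, P_s = 168, Q = 515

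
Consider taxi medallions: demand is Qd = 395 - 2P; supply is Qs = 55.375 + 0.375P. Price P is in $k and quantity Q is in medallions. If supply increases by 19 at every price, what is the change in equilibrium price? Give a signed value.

Equating demand and supply, 395 - 2P = 55.375 + 0.375P gives 2.375P = 339.625, so P* = 143.
Plugging P* into demand: Q* = 395 - 2(143) = 109.
After the shift, supply is Qs = 74.375 + 0.375P.
The new intersection has 320.625 = 2.375P, i.e. P = 135, Q = 125.
ΔP = 135 - 143 = -8.

ΔP = -8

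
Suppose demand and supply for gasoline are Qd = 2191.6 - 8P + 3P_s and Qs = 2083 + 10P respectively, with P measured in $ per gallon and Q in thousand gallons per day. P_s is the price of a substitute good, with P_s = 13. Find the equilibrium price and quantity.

P* = 8.2, Q* = 2165

With P_s = 13, demand is Qd = 2230.6 - 8P.
Set Qd = Qs: 2230.6 - 8P = 2083 + 10P, so 147.6 = 18P and P* = 8.2.
Plugging P* into demand: Q* = 2230.6 - 8(8.2) = 2165.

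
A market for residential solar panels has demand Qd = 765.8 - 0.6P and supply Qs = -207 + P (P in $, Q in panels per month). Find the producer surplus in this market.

Producer surplus = 80400.5

Set Qd = Qs: 765.8 - 0.6P = -207 + P, so 972.8 = 1.6P and P* = 608.
Plugging P* into demand: Q* = 765.8 - 0.6(608) = 401.
Supply choke price (Qs = 0): P = 207. Producer surplus = ½ × (608 - 207) × 401 = 80400.5.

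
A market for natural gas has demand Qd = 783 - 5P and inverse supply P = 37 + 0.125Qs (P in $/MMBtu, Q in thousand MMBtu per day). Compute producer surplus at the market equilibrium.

Solving each curve for Q: Qs = -296 + 8P.
At equilibrium Qd = Qs, so 783 - 5P = -296 + 8P; collecting terms, 1079 = 13P and P* = 83.
Substitute back: Q* = 783 - 5(83) = 368.
Supply choke price (Qs = 0): P = 37. Producer surplus = ½ × (83 - 37) × 368 = 8464.

Producer surplus = 8464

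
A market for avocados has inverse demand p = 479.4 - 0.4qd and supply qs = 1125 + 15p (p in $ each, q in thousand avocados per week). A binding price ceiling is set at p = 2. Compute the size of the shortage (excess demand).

Rewriting in direct form: qd = 1198.5 - 2.5p.
Evaluating both curves at the ceiling price 2 gives qd = 1193.5, qs = 1155.
Shortage = qd - qs = 1193.5 - 1155 = 38.5.

Shortage = 38.5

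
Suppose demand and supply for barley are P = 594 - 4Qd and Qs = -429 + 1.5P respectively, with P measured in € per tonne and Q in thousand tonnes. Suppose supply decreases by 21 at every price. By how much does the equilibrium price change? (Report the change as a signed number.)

ΔP = 12

Inverting to quantity form: Qd = 148.5 - 0.25P.
Equating demand and supply, 148.5 - 0.25P = -429 + 1.5P gives 1.75P = 577.5, so P* = 330.
From the demand curve, Q* = 148.5 - 0.25(330) = 66.
After the shift, supply is Qs = -450 + 1.5P.
The new intersection has 598.5 = 1.75P, i.e. P = 342, Q = 63.
ΔP = 342 - 330 = 12.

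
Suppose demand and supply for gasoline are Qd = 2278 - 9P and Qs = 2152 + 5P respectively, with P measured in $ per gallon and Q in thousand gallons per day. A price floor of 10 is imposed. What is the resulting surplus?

Surplus = 14

With P fixed at 10, quantity demanded is 2188 and quantity supplied is 2202.
Surplus = Qs - Qd = 2202 - 2188 = 14.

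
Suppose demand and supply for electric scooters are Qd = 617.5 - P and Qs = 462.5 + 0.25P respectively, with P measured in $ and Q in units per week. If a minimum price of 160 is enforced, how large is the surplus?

Surplus = 45

Evaluating both curves at the floor price 160 gives Qd = 457.5, Qs = 502.5.
Surplus = Qs - Qd = 502.5 - 457.5 = 45.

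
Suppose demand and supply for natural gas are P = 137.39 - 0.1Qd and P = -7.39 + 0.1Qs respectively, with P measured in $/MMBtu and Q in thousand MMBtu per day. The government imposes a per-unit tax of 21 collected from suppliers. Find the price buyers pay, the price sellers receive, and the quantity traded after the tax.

P_b = 75.5, P_s = 54.5, Q = 618.9

Inverting to quantity form: Qd = 1373.9 - 10P and Qs = 73.9 + 10P.
With a tax of 21 on suppliers, they supply based on the net price P_s = P_b - 21, so Qs = -136.1 + 10P_b.
Market clearing requires 1373.9 - 10P_b = -136.1 + 10P_b; hence 1510 = 20P_b and P_b = 75.5.
Then P_s = 75.5 - 21 = 54.5 and Q = 1373.9 - 10(75.5) = 618.9.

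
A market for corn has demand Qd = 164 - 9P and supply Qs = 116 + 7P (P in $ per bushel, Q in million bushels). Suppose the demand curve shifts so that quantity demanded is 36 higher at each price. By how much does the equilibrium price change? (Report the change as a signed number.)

Equating demand and supply, 164 - 9P = 116 + 7P gives 16P = 48, so P* = 3.
Substitute back: Q* = 164 - 9(3) = 137.
After the shift, demand is Qd = 200 - 9P.
The new intersection has 84 = 16P, i.e. P = 5.25, Q = 152.75.
ΔP = 5.25 - 3 = 2.25.

ΔP = 2.25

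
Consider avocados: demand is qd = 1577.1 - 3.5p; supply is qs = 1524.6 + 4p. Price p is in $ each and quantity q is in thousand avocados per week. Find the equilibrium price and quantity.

p* = 7, q* = 1552.6

At equilibrium qd = qs, so 1577.1 - 3.5p = 1524.6 + 4p; collecting terms, 52.5 = 7.5p and p* = 7.
Substitute back: q* = 1577.1 - 3.5(7) = 1552.6.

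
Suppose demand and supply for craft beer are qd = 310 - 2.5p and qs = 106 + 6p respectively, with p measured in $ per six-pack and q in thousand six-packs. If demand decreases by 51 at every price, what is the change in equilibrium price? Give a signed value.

Δp = -6

The market clears where 310 - 2.5p = 106 + 6p. Rearranging, 8.5p = 204, hence p* = 24.
From the demand curve, q* = 310 - 2.5(24) = 250.
After the shift, demand is qd = 259 - 2.5p.
The new intersection has 153 = 8.5p, i.e. p = 18, q = 214.
Δp = 18 - 24 = -6.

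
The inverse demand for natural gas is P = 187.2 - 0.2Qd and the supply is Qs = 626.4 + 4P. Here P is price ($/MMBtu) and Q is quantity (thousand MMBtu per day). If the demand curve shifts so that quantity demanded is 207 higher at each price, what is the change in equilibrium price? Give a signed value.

Rewriting in direct form: Qd = 936 - 5P.
Equating demand and supply, 936 - 5P = 626.4 + 4P gives 9P = 309.6, so P* = 34.4.
Then Q* = 936 - 5(34.4) = 764.
After the shift, demand is Qd = 1143 - 5P.
New equilibrium: 516.6 = 9P, so P = 57.4 and Q = 856.
ΔP = 57.4 - 34.4 = 23.

ΔP = 23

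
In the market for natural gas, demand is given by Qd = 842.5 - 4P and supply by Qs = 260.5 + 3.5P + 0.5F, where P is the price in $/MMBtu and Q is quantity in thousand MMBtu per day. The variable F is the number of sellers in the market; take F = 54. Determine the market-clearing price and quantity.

P* = 74, Q* = 546.5

With F = 54, supply is Qs = 287.5 + 3.5P.
Set Qd = Qs: 842.5 - 4P = 287.5 + 3.5P, so 555 = 7.5P and P* = 74.
Plugging P* into demand: Q* = 842.5 - 4(74) = 546.5.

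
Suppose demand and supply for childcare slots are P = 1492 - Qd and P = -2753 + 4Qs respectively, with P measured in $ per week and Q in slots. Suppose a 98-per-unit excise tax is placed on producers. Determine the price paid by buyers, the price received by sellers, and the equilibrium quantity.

P_b = 662.6, P_s = 564.6, Q = 829.4

In direct form, Qd = 1492 - P and Qs = 688.25 + 0.25P.
The tax drives a wedge P_b - P_s = 98. Substituting P_s = P_b - 98 into supply: Qs = 663.75 + 0.25P_b.
Equate demand and the shifted supply: 1492 - P_b = 663.75 + 0.25P_b, giving 1.25P_b = 828.25, so P_b = 662.6.
Then P_s = 662.6 - 98 = 564.6 and Q = 1492 - 662.6 = 829.4.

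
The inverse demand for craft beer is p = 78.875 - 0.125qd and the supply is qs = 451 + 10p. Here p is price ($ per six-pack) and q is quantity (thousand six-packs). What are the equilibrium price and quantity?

p* = 10, q* = 551

Rewriting in direct form: qd = 631 - 8p.
The market clears where 631 - 8p = 451 + 10p. Rearranging, 18p = 180, hence p* = 10.
Substitute back: q* = 631 - 8(10) = 551.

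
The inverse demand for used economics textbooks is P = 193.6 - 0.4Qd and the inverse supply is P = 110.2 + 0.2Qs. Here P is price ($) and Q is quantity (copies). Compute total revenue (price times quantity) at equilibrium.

Inverting to quantity form: Qd = 484 - 2.5P and Qs = -551 + 5P.
Equating demand and supply, 484 - 2.5P = -551 + 5P gives 7.5P = 1035, so P* = 138.
From the demand curve, Q* = 484 - 2.5(138) = 139.
Total revenue = P* × Q* = 138 × 139 = 19182.

Total revenue = 19182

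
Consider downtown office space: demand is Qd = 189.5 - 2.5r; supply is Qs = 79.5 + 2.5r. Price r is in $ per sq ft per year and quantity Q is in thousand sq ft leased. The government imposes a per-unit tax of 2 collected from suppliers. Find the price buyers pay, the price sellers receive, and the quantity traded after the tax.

r_b = 23, r_s = 21, Q = 132

With a tax of 2 on suppliers, they supply based on the net price r_s = r_b - 2, so Qs = 74.5 + 2.5r_b.
Set Qd = Qs: 189.5 - 2.5r_b = 74.5 + 2.5r_b, so 115 = 5r_b and r_b = 23.
Then r_s = 23 - 2 = 21 and Q = 189.5 - 2.5(23) = 132.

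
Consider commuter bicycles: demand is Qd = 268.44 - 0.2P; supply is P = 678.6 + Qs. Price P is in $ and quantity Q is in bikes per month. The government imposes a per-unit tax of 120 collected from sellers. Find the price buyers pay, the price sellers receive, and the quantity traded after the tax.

P_b = 889.2, P_s = 769.2, Q = 90.6

In direct form, Qs = -678.6 + P.
The tax drives a wedge P_b - P_s = 120. Substituting P_s = P_b - 120 into supply: Qs = -798.6 + P_b.
Set Qd = Qs: 268.44 - 0.2P_b = -798.6 + P_b, so 1067.04 = 1.2P_b and P_b = 889.2.
So P_s = 769.2 and the quantity traded is Q = 268.44 - 0.2(889.2) = 90.6.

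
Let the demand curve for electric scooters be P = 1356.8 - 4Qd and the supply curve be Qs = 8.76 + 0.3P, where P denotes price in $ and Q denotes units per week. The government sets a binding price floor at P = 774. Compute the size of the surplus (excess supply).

Rewriting in direct form: Qd = 339.2 - 0.25P.
At P = 774: Qd = 145.7 and Qs = 240.96.
Surplus = Qs - Qd = 240.96 - 145.7 = 95.26.

Surplus = 95.26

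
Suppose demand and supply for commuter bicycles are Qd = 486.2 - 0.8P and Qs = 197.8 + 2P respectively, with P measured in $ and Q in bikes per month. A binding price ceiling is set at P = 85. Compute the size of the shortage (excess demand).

With P fixed at 85, quantity demanded is 418.2 and quantity supplied is 367.8.
Shortage = Qd - Qs = 418.2 - 367.8 = 50.4.

Shortage = 50.4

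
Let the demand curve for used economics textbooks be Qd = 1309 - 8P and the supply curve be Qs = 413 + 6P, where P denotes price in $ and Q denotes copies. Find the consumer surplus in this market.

The market clears where 1309 - 8P = 413 + 6P. Rearranging, 14P = 896, hence P* = 64.
Substitute back: Q* = 1309 - 8(64) = 797.
Demand choke price (Qd = 0): P = 1309/8 = 163.625. Consumer surplus = ½ × (163.625 - 64) × 797 = 39700.5625.

Consumer surplus = 39700.5625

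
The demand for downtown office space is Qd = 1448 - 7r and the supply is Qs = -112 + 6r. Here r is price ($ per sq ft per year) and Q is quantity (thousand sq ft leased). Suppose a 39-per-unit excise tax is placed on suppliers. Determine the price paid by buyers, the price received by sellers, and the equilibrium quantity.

r_b = 138, r_s = 99, Q = 482

Suppliers keep r_s = r_b - 39 per unit, so supply in terms of the buyer price is Qs = -346 + 6r_b.
Set Qd = Qs: 1448 - 7r_b = -346 + 6r_b, so 1794 = 13r_b and r_b = 138.
So r_s = 99 and the quantity traded is Q = 1448 - 7(138) = 482.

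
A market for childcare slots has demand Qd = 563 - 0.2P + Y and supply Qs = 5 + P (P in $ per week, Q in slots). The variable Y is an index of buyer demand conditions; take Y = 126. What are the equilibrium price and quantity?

With Y = 126, demand is Qd = 689 - 0.2P.
Set Qd = Qs: 689 - 0.2P = 5 + P, so 684 = 1.2P and P* = 570.
From the demand curve, Q* = 689 - 0.2(570) = 575.

P* = 570, Q* = 575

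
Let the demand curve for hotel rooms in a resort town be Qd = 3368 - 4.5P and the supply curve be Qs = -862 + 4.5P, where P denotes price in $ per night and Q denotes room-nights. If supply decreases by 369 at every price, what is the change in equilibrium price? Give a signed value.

Set Qd = Qs: 3368 - 4.5P = -862 + 4.5P, so 4230 = 9P and P* = 470.
Then Q* = 3368 - 4.5(470) = 1253.
After the shift, supply is Qs = -1231 + 4.5P.
New equilibrium: 4599 = 9P, so P = 511 and Q = 1068.5.
ΔP = 511 - 470 = 41.

ΔP = 41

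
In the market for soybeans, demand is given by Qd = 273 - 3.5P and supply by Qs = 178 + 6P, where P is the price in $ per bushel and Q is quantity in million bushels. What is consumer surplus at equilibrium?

Consumer surplus = 8092

The market clears where 273 - 3.5P = 178 + 6P. Rearranging, 9.5P = 95, hence P* = 10.
Then Q* = 273 - 3.5(10) = 238.
Demand choke price (Qd = 0): P = 273/3.5 = 78. Consumer surplus = ½ × (78 - 10) × 238 = 8092.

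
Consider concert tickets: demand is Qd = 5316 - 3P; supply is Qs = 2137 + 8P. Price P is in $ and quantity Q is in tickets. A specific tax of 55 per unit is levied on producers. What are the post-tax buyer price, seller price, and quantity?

P_b = 329, P_s = 274, Q = 4329

With a tax of 55 on producers, they supply based on the net price P_s = P_b - 55, so Qs = 1697 + 8P_b.
Market clearing requires 5316 - 3P_b = 1697 + 8P_b; hence 3619 = 11P_b and P_b = 329.
So P_s = 274 and the quantity traded is Q = 5316 - 3(329) = 4329.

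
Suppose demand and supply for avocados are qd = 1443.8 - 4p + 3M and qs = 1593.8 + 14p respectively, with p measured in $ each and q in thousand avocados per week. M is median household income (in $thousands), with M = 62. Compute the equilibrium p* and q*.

With M = 62, demand is qd = 1629.8 - 4p.
Set qd = qs: 1629.8 - 4p = 1593.8 + 14p, so 36 = 18p and p* = 2.
From the demand curve, q* = 1629.8 - 4(2) = 1621.8.

p* = 2, q* = 1621.8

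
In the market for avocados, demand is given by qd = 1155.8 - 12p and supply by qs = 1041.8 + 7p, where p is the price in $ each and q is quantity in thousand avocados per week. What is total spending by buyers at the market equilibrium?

The market clears where 1155.8 - 12p = 1041.8 + 7p. Rearranging, 19p = 114, hence p* = 6.
Then q* = 1155.8 - 12(6) = 1083.8.
Total spending by buyers = p* × q* = 6 × 1083.8 = 6502.8.

Total spending by buyers = 6502.8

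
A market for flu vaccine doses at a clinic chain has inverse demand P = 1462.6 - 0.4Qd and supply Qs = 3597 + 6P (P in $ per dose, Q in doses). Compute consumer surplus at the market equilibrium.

Solving each curve for Q: Qd = 3656.5 - 2.5P.
The market clears where 3656.5 - 2.5P = 3597 + 6P. Rearranging, 8.5P = 59.5, hence P* = 7.
Substitute back: Q* = 3656.5 - 2.5(7) = 3639.
Demand choke price (Qd = 0): P = 3656.5/2.5 = 1462.6. Consumer surplus = ½ × (1462.6 - 7) × 3639 = 2648464.2.

Consumer surplus = 2648464.2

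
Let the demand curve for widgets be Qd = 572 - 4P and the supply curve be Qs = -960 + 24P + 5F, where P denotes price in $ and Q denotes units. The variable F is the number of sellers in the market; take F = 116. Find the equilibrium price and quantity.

P* = 34, Q* = 436

With F = 116, supply is Qs = -380 + 24P.
Equating demand and supply, 572 - 4P = -380 + 24P gives 28P = 952, so P* = 34.
Plugging P* into demand: Q* = 572 - 4(34) = 436.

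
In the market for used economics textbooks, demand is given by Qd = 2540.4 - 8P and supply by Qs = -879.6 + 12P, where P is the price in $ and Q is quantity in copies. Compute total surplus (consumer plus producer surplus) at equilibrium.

Total surplus = 143179.35

At equilibrium Qd = Qs, so 2540.4 - 8P = -879.6 + 12P; collecting terms, 3420 = 20P and P* = 171.
From the demand curve, Q* = 2540.4 - 8(171) = 1172.4.
Demand choke price = 317.55; supply choke price = 73.3. CS = ½(317.55 - 171)(1172.4) = 85907.61; PS = ½(171 - 73.3)(1172.4) = 57271.74. Total surplus = 143179.35.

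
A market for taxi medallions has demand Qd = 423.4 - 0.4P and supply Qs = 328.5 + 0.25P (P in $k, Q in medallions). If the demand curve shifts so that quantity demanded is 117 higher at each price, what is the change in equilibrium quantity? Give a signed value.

ΔQ = 45

The market clears where 423.4 - 0.4P = 328.5 + 0.25P. Rearranging, 0.65P = 94.9, hence P* = 146.
Substitute back: Q* = 423.4 - 0.4(146) = 365.
After the shift, demand is Qd = 540.4 - 0.4P.
New equilibrium: 211.9 = 0.65P, so P = 326 and Q = 410.
ΔQ = 410 - 365 = 45.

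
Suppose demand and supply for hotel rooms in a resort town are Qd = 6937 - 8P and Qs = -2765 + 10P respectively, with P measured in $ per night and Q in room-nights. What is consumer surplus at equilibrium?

Set Qd = Qs: 6937 - 8P = -2765 + 10P, so 9702 = 18P and P* = 539.
Then Q* = 6937 - 8(539) = 2625.
Demand choke price (Qd = 0): P = 6937/8 = 867.125. Consumer surplus = ½ × (867.125 - 539) × 2625 = 430664.0625.

Consumer surplus = 430664.0625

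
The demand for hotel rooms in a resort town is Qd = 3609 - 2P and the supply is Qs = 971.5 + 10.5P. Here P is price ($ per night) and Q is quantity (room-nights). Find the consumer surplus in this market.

Consumer surplus = 2539242.25

Set Qd = Qs: 3609 - 2P = 971.5 + 10.5P, so 2637.5 = 12.5P and P* = 211.
Substitute back: Q* = 3609 - 2(211) = 3187.
Demand choke price (Qd = 0): P = 3609/2 = 1804.5. Consumer surplus = ½ × (1804.5 - 211) × 3187 = 2539242.25.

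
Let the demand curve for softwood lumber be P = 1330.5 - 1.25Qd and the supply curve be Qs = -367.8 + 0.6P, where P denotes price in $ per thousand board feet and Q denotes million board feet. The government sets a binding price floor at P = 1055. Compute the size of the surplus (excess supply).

Surplus = 44.8

Rewriting in direct form: Qd = 1064.4 - 0.8P.
With P fixed at 1055, quantity demanded is 220.4 and quantity supplied is 265.2.
Surplus = Qs - Qd = 265.2 - 220.4 = 44.8.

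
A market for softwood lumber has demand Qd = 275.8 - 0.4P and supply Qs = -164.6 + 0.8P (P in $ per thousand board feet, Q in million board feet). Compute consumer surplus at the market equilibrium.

Consumer surplus = 20801.25

The market clears where 275.8 - 0.4P = -164.6 + 0.8P. Rearranging, 1.2P = 440.4, hence P* = 367.
Substitute back: Q* = 275.8 - 0.4(367) = 129.
Demand choke price (Qd = 0): P = 275.8/0.4 = 689.5. Consumer surplus = ½ × (689.5 - 367) × 129 = 20801.25.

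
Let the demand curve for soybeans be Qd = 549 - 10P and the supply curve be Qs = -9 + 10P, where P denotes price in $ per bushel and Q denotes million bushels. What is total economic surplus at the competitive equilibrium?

Total surplus = 7290

Equating demand and supply, 549 - 10P = -9 + 10P gives 20P = 558, so P* = 27.9.
Plugging P* into demand: Q* = 549 - 10(27.9) = 270.
Demand choke price = 54.9; supply choke price = 0.9. CS = ½(54.9 - 27.9)(270) = 3645; PS = ½(27.9 - 0.9)(270) = 3645. Total surplus = 7290.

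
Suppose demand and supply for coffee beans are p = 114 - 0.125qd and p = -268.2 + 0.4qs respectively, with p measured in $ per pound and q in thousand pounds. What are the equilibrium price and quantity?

Solving each curve for q: qd = 912 - 8p and qs = 670.5 + 2.5p.
At equilibrium qd = qs, so 912 - 8p = 670.5 + 2.5p; collecting terms, 241.5 = 10.5p and p* = 23.
Plugging p* into demand: q* = 912 - 8(23) = 728.

p* = 23, q* = 728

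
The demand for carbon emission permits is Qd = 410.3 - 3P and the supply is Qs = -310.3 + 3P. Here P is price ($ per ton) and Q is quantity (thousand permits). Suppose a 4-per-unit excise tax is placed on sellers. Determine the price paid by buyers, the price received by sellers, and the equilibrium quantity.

With a tax of 4 on sellers, they supply based on the net price P_s = P_b - 4, so Qs = -322.3 + 3P_b.
Set Qd = Qs: 410.3 - 3P_b = -322.3 + 3P_b, so 732.6 = 6P_b and P_b = 122.1.
So P_s = 118.1 and the quantity traded is Q = 410.3 - 3(122.1) = 44.

P_b = 122.1, P_s = 118.1, Q = 44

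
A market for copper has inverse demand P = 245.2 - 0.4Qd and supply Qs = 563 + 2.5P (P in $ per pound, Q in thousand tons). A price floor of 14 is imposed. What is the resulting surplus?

Surplus = 20

In direct form, Qd = 613 - 2.5P.
Evaluating both curves at the floor price 14 gives Qd = 578, Qs = 598.
Surplus = Qs - Qd = 598 - 578 = 20.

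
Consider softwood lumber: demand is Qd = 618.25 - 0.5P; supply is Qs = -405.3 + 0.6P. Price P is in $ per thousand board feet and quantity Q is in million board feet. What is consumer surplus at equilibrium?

At equilibrium Qd = Qs, so 618.25 - 0.5P = -405.3 + 0.6P; collecting terms, 1023.55 = 1.1P and P* = 930.5.
Plugging P* into demand: Q* = 618.25 - 0.5(930.5) = 153.
Demand choke price (Qd = 0): P = 618.25/0.5 = 1236.5. Consumer surplus = ½ × (1236.5 - 930.5) × 153 = 23409.

Consumer surplus = 23409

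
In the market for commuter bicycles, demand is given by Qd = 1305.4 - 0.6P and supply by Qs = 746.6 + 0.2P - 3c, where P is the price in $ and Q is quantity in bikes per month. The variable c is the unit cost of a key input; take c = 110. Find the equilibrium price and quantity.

P* = 1111, Q* = 638.8

With c = 110, supply is Qs = 416.6 + 0.2P.
The market clears where 1305.4 - 0.6P = 416.6 + 0.2P. Rearranging, 0.8P = 888.8, hence P* = 1111.
Plugging P* into demand: Q* = 1305.4 - 0.6(1111) = 638.8.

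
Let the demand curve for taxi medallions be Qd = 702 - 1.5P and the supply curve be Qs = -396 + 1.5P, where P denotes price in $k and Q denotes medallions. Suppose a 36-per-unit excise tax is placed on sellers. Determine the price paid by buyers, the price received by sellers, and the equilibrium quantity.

With a tax of 36 on sellers, they supply based on the net price P_s = P_b - 36, so Qs = -450 + 1.5P_b.
Equate demand and the shifted supply: 702 - 1.5P_b = -450 + 1.5P_b, giving 3P_b = 1152, so P_b = 384.
Then P_s = 384 - 36 = 348 and Q = 702 - 1.5(384) = 126.

P_b = 384, P_s = 348, Q = 126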